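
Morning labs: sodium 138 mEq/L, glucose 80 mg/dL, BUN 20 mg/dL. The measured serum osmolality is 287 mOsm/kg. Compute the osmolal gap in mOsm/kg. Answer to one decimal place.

Calculated osmolality = 2·Na + glucose/18 + BUN/2.8
= 2·138 + 80/18 + 20/2.8
= 276 + 4.44 + 7.14
= 287.58 mOsm/kg ≈ 287.6 mOsm/kg
Osmolar gap = measured − calculated = 287 − 287.6 = -0.6 mOsm/kg

-0.6 mOsm/kg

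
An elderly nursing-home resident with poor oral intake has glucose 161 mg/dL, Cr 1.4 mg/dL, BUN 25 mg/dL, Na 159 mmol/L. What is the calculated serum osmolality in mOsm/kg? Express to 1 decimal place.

Calculated osmolality = 2·Na + glucose/18 + BUN/2.8
= 2·159 + 161/18 + 25/2.8
= 318 + 8.94 + 8.93
= 335.87 mOsm/kg

335.9 mOsm/kg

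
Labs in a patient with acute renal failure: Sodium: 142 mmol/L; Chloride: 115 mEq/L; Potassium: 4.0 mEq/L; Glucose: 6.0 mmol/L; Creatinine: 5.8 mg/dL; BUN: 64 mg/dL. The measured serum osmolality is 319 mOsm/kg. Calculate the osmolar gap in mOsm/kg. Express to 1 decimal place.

6.1 mOsm/kg

Calculated osmolality = 2·Na + glucose + BUN/2.8
= 2·142 + 6 + 64/2.8
= 284 + 6 + 22.86
= 312.86 mOsm/kg ≈ 312.9 mOsm/kg
Osmolar gap = measured − calculated = 319 − 312.9 = 6.1 mOsm/kg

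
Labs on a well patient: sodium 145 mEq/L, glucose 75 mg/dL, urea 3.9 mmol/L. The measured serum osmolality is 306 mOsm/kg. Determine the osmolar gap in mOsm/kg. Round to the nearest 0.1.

Calculated osmolality = 2·Na + glucose/18 + urea
= 2·145 + 75/18 + 3.9
= 290 + 4.17 + 3.90
= 298.07 mOsm/kg ≈ 298.1 mOsm/kg
Osmolar gap = measured − calculated = 306 − 298.1 = 7.9 mOsm/kg

7.9 mOsm/kg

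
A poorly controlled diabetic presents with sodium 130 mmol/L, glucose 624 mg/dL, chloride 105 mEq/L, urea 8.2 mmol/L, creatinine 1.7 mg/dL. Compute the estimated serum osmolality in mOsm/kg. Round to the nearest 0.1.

302.9 mOsm/kg

Calculated osmolality = 2·Na + glucose/18 + urea
= 2·130 + 624/18 + 8.2
= 260 + 34.67 + 8.20
= 302.87 mOsm/kg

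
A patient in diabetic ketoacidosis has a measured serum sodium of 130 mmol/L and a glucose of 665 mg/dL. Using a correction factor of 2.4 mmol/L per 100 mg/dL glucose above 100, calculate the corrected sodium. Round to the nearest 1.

144 mmol/L

Corrected Na = measured Na + 2.4 · (glucose − 100)/100
= 130 + 2.4 · (665 − 100)/100
= 130 + 13.6
= 143.6 mmol/L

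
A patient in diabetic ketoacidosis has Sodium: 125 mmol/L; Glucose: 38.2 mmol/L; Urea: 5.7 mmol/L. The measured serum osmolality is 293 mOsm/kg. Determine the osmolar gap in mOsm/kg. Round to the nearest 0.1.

-0.9 mOsm/kg

Calculated osmolality = 2·Na + glucose + urea
= 2·125 + 38.2 + 5.7
= 250 + 38.20 + 5.70
= 293.9 mOsm/kg ≈ 293.9 mOsm/kg
Osmolar gap = measured − calculated = 293 − 293.9 = -0.9 mOsm/kg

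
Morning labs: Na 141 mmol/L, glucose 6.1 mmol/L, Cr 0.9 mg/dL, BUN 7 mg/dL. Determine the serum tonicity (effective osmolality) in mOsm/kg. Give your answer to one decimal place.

Effective osmolality excludes urea (freely permeant across cell membranes):
2·Na + glucose
= 2·141 + 6.1
= 282 + 6.1
= 288.1 mOsm/kg

288.1 mOsm/kg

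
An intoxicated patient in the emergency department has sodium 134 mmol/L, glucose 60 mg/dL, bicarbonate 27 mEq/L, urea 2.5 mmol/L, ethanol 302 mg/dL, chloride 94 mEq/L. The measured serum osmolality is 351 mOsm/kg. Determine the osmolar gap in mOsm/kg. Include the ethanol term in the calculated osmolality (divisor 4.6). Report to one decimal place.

Calculated osmolality = 2·Na + glucose/18 + urea + ethanol/4.6
= 2·134 + 60/18 + 2.5 + 302/4.6
= 268 + 3.33 + 2.50 + 65.65
= 339.48 mOsm/kg ≈ 339.5 mOsm/kg
Osmolar gap = measured − calculated = 351 − 339.5 = 11.5 mOsm/kg

11.5 mOsm/kg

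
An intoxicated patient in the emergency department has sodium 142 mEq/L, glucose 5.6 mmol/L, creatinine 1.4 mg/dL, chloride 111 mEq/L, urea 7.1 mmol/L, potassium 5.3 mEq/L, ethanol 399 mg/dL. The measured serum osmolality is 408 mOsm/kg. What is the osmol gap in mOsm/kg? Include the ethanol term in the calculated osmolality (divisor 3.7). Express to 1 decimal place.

3.5 mOsm/kg

Calculated osmolality = 2·Na + glucose + urea + ethanol/3.7
= 2·142 + 5.6 + 7.1 + 399/3.7
= 284 + 5.60 + 7.10 + 107.84
= 404.54 mOsm/kg ≈ 404.5 mOsm/kg
Osmolar gap = measured − calculated = 408 − 404.5 = 3.5 mOsm/kg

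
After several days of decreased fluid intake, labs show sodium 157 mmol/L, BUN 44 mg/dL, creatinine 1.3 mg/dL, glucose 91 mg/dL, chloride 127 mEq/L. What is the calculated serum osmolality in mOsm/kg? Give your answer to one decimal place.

Calculated osmolality = 2·Na + glucose/18 + BUN/2.8
= 2·157 + 91/18 + 44/2.8
= 314 + 5.06 + 15.71
= 334.77 mOsm/kg

334.8 mOsm/kg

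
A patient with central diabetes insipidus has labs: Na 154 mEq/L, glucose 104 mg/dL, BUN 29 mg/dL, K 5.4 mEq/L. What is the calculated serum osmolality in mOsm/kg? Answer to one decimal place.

Calculated osmolality = 2·Na + glucose/18 + BUN/2.8
= 2·154 + 104/18 + 29/2.8
= 308 + 5.78 + 10.36
= 324.14 mOsm/kg

324.1 mOsm/kg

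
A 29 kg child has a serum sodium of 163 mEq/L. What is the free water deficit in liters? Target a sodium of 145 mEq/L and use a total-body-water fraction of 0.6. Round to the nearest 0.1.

TBW = 0.6 · 29 = 17.4 L
Free water deficit = TBW · (Na/145 − 1)
= 17.4 · (163/145 − 1)
= 17.4 · 0.1241
= 2.16 L

2.2 L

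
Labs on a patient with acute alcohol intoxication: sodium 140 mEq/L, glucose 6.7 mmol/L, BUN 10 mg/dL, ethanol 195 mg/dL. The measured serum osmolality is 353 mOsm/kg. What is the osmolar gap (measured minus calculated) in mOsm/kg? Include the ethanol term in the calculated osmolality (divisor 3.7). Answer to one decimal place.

Calculated osmolality = 2·Na + glucose + BUN/2.8 + ethanol/3.7
= 2·140 + 6.7 + 10/2.8 + 195/3.7
= 280 + 6.70 + 3.57 + 52.70
= 342.97 mOsm/kg ≈ 343.0 mOsm/kg
Osmolar gap = measured − calculated = 353 − 343.0 = 10.0 mOsm/kg

10.0 mOsm/kg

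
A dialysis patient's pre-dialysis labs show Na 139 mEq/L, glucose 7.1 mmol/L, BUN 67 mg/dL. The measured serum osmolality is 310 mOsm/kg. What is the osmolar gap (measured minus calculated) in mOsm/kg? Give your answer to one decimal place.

1.0 mOsm/kg

Calculated osmolality = 2·Na + glucose + BUN/2.8
= 2·139 + 7.1 + 67/2.8
= 278 + 7.10 + 23.93
= 309.03 mOsm/kg ≈ 309.0 mOsm/kg
Osmolar gap = measured − calculated = 310 − 309.0 = 1.0 mOsm/kg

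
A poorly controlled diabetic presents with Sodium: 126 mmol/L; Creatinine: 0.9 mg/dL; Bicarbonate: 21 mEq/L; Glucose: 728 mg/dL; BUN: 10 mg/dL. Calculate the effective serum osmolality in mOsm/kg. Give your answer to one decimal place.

Effective osmolality excludes urea (freely permeant across cell membranes):
2·Na + glucose/18
= 2·126 + 728/18
= 252 + 40.44
= 292.44 mOsm/kg

292.4 mOsm/kg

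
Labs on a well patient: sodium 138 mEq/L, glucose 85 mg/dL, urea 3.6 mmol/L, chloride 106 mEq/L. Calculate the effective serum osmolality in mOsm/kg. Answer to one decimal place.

Effective osmolality excludes urea (freely permeant across cell membranes):
2·Na + glucose/18
= 2·138 + 85/18
= 276 + 4.72
= 280.72 mOsm/kg

280.7 mOsm/kg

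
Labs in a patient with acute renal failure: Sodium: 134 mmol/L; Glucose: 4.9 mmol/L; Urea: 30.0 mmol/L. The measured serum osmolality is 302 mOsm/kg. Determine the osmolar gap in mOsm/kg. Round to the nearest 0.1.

Calculated osmolality = 2·Na + glucose + urea
= 2·134 + 4.9 + 30
= 268 + 4.90 + 30
= 302.9 mOsm/kg ≈ 302.9 mOsm/kg
Osmolar gap = measured − calculated = 302 − 302.9 = -0.9 mOsm/kg

-0.9 mOsm/kg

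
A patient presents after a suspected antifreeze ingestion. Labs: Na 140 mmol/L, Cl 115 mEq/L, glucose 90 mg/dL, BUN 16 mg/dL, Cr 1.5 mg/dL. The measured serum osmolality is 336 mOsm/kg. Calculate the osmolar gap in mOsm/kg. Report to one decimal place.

45.3 mOsm/kg

Calculated osmolality = 2·Na + glucose/18 + BUN/2.8
= 2·140 + 90/18 + 16/2.8
= 280 + 5 + 5.71
= 290.71 mOsm/kg ≈ 290.7 mOsm/kg
Osmolar gap = measured − calculated = 336 − 290.7 = 45.3 mOsm/kg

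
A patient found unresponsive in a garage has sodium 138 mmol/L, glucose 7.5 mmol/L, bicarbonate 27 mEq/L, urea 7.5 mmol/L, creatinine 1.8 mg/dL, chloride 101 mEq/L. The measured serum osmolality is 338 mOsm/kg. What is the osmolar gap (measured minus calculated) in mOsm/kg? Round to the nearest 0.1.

Calculated osmolality = 2·Na + glucose + urea
= 2·138 + 7.5 + 7.5
= 276 + 7.50 + 7.50
= 291 mOsm/kg ≈ 291.0 mOsm/kg
Osmolar gap = measured − calculated = 338 − 291.0 = 47.0 mOsm/kg

47.0 mOsm/kg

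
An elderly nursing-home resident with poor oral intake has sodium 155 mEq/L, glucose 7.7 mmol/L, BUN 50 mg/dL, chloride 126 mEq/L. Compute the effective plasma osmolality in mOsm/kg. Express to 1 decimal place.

Effective osmolality excludes urea (freely permeant across cell membranes):
2·Na + glucose
= 2·155 + 7.7
= 310 + 7.7
= 317.7 mOsm/kg

317.7 mOsm/kg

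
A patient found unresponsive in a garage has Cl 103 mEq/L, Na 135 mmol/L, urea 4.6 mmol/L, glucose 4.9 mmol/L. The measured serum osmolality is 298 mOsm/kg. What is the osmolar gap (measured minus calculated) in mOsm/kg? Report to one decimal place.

Calculated osmolality = 2·Na + glucose + urea
= 2·135 + 4.9 + 4.6
= 270 + 4.90 + 4.60
= 279.5 mOsm/kg ≈ 279.5 mOsm/kg
Osmolar gap = measured − calculated = 298 − 279.5 = 18.5 mOsm/kg

18.5 mOsm/kg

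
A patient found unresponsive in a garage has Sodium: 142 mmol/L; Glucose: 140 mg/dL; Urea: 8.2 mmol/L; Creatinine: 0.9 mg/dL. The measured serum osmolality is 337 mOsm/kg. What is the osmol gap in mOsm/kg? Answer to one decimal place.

37.0 mOsm/kg

Calculated osmolality = 2·Na + glucose/18 + urea
= 2·142 + 140/18 + 8.2
= 284 + 7.78 + 8.20
= 299.98 mOsm/kg ≈ 300.0 mOsm/kg
Osmolar gap = measured − calculated = 337 − 300.0 = 37.0 mOsm/kg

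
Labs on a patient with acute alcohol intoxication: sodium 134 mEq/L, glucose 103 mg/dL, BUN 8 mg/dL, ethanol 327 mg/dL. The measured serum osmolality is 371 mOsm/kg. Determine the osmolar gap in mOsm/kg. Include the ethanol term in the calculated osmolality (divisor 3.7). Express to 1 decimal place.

Calculated osmolality = 2·Na + glucose/18 + BUN/2.8 + ethanol/3.7
= 2·134 + 103/18 + 8/2.8 + 327/3.7
= 268 + 5.72 + 2.86 + 88.38
= 364.96 mOsm/kg ≈ 365.0 mOsm/kg
Osmolar gap = measured − calculated = 371 − 365.0 = 6.0 mOsm/kg

6.0 mOsm/kg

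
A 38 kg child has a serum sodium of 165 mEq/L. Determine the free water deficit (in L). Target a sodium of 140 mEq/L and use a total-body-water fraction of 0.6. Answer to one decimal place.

TBW = 0.6 · 38 = 22.8 L
Free water deficit = TBW · (Na/140 − 1)
= 22.8 · (165/140 − 1)
= 22.8 · 0.1786
= 4.07 L

4.1 L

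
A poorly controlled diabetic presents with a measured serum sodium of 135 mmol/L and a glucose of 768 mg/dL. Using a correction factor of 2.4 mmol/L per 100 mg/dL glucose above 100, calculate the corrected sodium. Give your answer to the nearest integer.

Corrected Na = measured Na + 2.4 · (glucose − 100)/100
= 135 + 2.4 · (768 − 100)/100
= 135 + 16
= 151 mmol/L

151 mmol/L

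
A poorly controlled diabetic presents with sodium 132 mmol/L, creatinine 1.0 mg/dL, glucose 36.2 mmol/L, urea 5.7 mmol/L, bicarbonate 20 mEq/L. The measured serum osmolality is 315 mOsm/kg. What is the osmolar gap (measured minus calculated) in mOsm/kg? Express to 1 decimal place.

Calculated osmolality = 2·Na + glucose + urea
= 2·132 + 36.2 + 5.7
= 264 + 36.20 + 5.70
= 305.9 mOsm/kg ≈ 305.9 mOsm/kg
Osmolar gap = measured − calculated = 315 − 305.9 = 9.1 mOsm/kg

9.1 mOsm/kg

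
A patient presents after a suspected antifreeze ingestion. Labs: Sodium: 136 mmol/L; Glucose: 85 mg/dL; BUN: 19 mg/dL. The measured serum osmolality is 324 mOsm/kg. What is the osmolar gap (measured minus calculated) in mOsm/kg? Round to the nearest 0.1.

40.5 mOsm/kg

Calculated osmolality = 2·Na + glucose/18 + BUN/2.8
= 2·136 + 85/18 + 19/2.8
= 272 + 4.72 + 6.79
= 283.51 mOsm/kg ≈ 283.5 mOsm/kg
Osmolar gap = measured − calculated = 324 − 283.5 = 40.5 mOsm/kg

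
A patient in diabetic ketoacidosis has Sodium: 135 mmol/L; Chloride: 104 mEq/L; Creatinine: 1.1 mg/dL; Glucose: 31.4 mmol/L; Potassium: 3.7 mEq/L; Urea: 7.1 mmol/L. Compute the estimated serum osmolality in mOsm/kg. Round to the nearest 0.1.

Calculated osmolality = 2·Na + glucose + urea
= 2·135 + 31.4 + 7.1
= 270 + 31.40 + 7.10
= 308.5 mOsm/kg

308.5 mOsm/kg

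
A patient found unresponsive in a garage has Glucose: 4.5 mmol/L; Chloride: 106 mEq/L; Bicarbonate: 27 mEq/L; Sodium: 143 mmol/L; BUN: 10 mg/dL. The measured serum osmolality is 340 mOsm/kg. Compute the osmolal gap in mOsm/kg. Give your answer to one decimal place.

45.9 mOsm/kg

Calculated osmolality = 2·Na + glucose + BUN/2.8
= 2·143 + 4.5 + 10/2.8
= 286 + 4.50 + 3.57
= 294.07 mOsm/kg ≈ 294.1 mOsm/kg
Osmolar gap = measured − calculated = 340 − 294.1 = 45.9 mOsm/kg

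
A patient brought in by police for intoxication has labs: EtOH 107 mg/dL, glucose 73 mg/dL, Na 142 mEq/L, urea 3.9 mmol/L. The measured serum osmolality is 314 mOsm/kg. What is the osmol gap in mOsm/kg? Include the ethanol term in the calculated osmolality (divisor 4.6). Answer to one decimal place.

Calculated osmolality = 2·Na + glucose/18 + urea + ethanol/4.6
= 2·142 + 73/18 + 3.9 + 107/4.6
= 284 + 4.06 + 3.90 + 23.26
= 315.22 mOsm/kg ≈ 315.2 mOsm/kg
Osmolar gap = measured − calculated = 314 − 315.2 = -1.2 mOsm/kg

-1.2 mOsm/kg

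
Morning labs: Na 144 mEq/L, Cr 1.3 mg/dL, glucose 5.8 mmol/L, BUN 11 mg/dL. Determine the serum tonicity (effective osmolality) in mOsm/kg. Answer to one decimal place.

Effective osmolality excludes urea (freely permeant across cell membranes):
2·Na + glucose
= 2·144 + 5.8
= 288 + 5.8
= 293.8 mOsm/kg

293.8 mOsm/kg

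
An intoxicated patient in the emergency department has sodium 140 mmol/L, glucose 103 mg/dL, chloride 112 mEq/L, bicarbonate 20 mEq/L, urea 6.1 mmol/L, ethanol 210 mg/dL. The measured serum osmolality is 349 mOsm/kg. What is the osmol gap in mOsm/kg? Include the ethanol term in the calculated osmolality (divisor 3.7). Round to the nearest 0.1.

0.4 mOsm/kg

Calculated osmolality = 2·Na + glucose/18 + urea + ethanol/3.7
= 2·140 + 103/18 + 6.1 + 210/3.7
= 280 + 5.72 + 6.10 + 56.76
= 348.58 mOsm/kg ≈ 348.6 mOsm/kg
Osmolar gap = measured − calculated = 349 − 348.6 = 0.4 mOsm/kg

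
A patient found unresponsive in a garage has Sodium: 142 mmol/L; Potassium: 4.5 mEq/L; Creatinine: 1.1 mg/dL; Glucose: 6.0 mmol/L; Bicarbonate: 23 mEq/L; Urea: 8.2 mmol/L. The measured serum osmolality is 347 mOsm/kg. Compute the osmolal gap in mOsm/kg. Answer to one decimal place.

48.8 mOsm/kg

Calculated osmolality = 2·Na + glucose + urea
= 2·142 + 6 + 8.2
= 284 + 6 + 8.20
= 298.2 mOsm/kg ≈ 298.2 mOsm/kg
Osmolar gap = measured − calculated = 347 − 298.2 = 48.8 mOsm/kg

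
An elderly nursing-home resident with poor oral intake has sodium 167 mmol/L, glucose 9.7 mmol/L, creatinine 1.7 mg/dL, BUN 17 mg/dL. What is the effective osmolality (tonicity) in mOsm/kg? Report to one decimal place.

Effective osmolality excludes urea (freely permeant across cell membranes):
2·Na + glucose
= 2·167 + 9.7
= 334 + 9.7
= 343.7 mOsm/kg

343.7 mOsm/kg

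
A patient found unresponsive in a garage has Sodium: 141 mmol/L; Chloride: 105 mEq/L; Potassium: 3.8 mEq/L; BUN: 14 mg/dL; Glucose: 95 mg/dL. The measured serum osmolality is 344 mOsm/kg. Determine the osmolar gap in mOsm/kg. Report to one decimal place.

Calculated osmolality = 2·Na + glucose/18 + BUN/2.8
= 2·141 + 95/18 + 14/2.8
= 282 + 5.28 + 5
= 292.28 mOsm/kg ≈ 292.3 mOsm/kg
Osmolar gap = measured − calculated = 344 − 292.3 = 51.7 mOsm/kg

51.7 mOsm/kg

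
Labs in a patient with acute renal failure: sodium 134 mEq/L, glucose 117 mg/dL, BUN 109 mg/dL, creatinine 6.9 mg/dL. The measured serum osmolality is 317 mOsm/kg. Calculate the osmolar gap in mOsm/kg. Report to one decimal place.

3.6 mOsm/kg

Calculated osmolality = 2·Na + glucose/18 + BUN/2.8
= 2·134 + 117/18 + 109/2.8
= 268 + 6.50 + 38.93
= 313.43 mOsm/kg ≈ 313.4 mOsm/kg
Osmolar gap = measured − calculated = 317 − 313.4 = 3.6 mOsm/kg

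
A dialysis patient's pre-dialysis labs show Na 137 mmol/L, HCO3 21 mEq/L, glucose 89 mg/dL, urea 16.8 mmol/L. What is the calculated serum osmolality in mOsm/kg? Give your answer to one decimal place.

Calculated osmolality = 2·Na + glucose/18 + urea
= 2·137 + 89/18 + 16.8
= 274 + 4.94 + 16.80
= 295.74 mOsm/kg

295.7 mOsm/kg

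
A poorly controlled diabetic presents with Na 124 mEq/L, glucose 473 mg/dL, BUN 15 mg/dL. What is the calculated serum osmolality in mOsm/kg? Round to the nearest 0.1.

279.6 mOsm/kg

Calculated osmolality = 2·Na + glucose/18 + BUN/2.8
= 2·124 + 473/18 + 15/2.8
= 248 + 26.28 + 5.36
= 279.64 mOsm/kg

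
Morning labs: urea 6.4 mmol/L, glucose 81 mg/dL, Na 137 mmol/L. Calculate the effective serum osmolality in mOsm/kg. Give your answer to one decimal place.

278.5 mOsm/kg

Effective osmolality excludes urea (freely permeant across cell membranes):
2·Na + glucose/18
= 2·137 + 81/18
= 274 + 4.5
= 278.5 mOsm/kg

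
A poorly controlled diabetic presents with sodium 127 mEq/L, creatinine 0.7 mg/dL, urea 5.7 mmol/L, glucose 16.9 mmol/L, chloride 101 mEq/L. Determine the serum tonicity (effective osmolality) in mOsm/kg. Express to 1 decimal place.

270.9 mOsm/kg

Effective osmolality excludes urea (freely permeant across cell membranes):
2·Na + glucose
= 2·127 + 16.9
= 254 + 16.9
= 270.9 mOsm/kg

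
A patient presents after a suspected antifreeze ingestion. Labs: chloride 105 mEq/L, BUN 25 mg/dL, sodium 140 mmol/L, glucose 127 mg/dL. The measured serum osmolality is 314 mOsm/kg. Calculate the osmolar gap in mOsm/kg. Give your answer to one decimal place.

18.0 mOsm/kg

Calculated osmolality = 2·Na + glucose/18 + BUN/2.8
= 2·140 + 127/18 + 25/2.8
= 280 + 7.06 + 8.93
= 295.99 mOsm/kg ≈ 296.0 mOsm/kg
Osmolar gap = measured − calculated = 314 − 296.0 = 18.0 mOsm/kg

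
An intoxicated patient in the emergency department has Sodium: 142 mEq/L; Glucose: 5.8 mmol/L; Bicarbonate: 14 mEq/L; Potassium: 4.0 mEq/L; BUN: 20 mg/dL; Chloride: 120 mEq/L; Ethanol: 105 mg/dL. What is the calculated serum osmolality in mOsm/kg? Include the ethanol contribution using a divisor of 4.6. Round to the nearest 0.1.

319.8 mOsm/kg

Calculated osmolality = 2·Na + glucose + BUN/2.8 + ethanol/4.6
= 2·142 + 5.8 + 20/2.8 + 105/4.6
= 284 + 5.80 + 7.14 + 22.83
= 319.77 mOsm/kg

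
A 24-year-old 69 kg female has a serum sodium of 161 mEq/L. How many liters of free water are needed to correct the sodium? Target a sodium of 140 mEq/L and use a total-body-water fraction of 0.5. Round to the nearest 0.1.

TBW = 0.5 · 69 = 34.5 L
Free water deficit = TBW · (Na/140 − 1)
= 34.5 · (161/140 − 1)
= 34.5 · 0.15
= 5.17 L

5.2 L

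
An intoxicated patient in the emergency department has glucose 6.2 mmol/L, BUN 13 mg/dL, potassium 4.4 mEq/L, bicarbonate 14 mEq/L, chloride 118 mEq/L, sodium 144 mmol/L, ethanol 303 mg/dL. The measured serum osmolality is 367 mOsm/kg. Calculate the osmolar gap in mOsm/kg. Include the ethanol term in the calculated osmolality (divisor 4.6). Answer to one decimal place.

Calculated osmolality = 2·Na + glucose + BUN/2.8 + ethanol/4.6
= 2·144 + 6.2 + 13/2.8 + 303/4.6
= 288 + 6.20 + 4.64 + 65.87
= 364.71 mOsm/kg ≈ 364.7 mOsm/kg
Osmolar gap = measured − calculated = 367 − 364.7 = 2.3 mOsm/kg

2.3 mOsm/kg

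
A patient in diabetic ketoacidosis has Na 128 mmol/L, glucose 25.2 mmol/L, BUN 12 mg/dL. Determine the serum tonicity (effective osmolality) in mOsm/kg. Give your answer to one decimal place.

Effective osmolality excludes urea (freely permeant across cell membranes):
2·Na + glucose
= 2·128 + 25.2
= 256 + 25.2
= 281.2 mOsm/kg

281.2 mOsm/kg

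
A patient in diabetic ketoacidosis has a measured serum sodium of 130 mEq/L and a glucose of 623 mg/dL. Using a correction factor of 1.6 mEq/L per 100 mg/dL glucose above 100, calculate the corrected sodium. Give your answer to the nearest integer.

Corrected Na = measured Na + 1.6 · (glucose − 100)/100
= 130 + 1.6 · (623 − 100)/100
= 130 + 8.4
= 138.4 mEq/L

138 mEq/L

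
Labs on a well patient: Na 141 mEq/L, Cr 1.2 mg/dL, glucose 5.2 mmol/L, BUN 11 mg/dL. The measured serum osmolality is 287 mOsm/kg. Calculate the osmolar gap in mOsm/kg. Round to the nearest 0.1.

Calculated osmolality = 2·Na + glucose + BUN/2.8
= 2·141 + 5.2 + 11/2.8
= 282 + 5.20 + 3.93
= 291.13 mOsm/kg ≈ 291.1 mOsm/kg
Osmolar gap = measured − calculated = 287 − 291.1 = -4.1 mOsm/kg

-4.1 mOsm/kg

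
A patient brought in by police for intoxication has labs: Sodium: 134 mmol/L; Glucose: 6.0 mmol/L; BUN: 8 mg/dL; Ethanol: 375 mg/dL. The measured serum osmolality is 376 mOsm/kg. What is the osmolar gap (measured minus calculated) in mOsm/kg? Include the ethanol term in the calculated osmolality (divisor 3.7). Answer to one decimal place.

-2.2 mOsm/kg

Calculated osmolality = 2·Na + glucose + BUN/2.8 + ethanol/3.7
= 2·134 + 6 + 8/2.8 + 375/3.7
= 268 + 6 + 2.86 + 101.35
= 378.21 mOsm/kg ≈ 378.2 mOsm/kg
Osmolar gap = measured − calculated = 376 − 378.2 = -2.2 mOsm/kg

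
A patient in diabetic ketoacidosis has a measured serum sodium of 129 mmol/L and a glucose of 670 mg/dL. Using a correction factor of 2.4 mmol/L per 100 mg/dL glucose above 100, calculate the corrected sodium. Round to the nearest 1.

Corrected Na = measured Na + 2.4 · (glucose − 100)/100
= 129 + 2.4 · (670 − 100)/100
= 129 + 13.7
= 142.7 mmol/L

143 mmol/L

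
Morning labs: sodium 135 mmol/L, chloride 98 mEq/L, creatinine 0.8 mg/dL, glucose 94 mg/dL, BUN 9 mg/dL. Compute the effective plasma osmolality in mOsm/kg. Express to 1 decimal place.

Effective osmolality excludes urea (freely permeant across cell membranes):
2·Na + glucose/18
= 2·135 + 94/18
= 270 + 5.22
= 275.22 mOsm/kg

275.2 mOsm/kg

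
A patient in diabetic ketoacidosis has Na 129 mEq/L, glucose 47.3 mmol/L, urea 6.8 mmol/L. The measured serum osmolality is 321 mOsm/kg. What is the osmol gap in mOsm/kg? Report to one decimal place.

8.9 mOsm/kg

Calculated osmolality = 2·Na + glucose + urea
= 2·129 + 47.3 + 6.8
= 258 + 47.30 + 6.80
= 312.1 mOsm/kg ≈ 312.1 mOsm/kg
Osmolar gap = measured − calculated = 321 − 312.1 = 8.9 mOsm/kg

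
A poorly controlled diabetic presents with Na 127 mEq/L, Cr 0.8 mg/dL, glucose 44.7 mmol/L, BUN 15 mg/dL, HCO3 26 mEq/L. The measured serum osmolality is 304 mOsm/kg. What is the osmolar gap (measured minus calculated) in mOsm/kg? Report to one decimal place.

Calculated osmolality = 2·Na + glucose + BUN/2.8
= 2·127 + 44.7 + 15/2.8
= 254 + 44.70 + 5.36
= 304.06 mOsm/kg ≈ 304.1 mOsm/kg
Osmolar gap = measured − calculated = 304 − 304.1 = -0.1 mOsm/kg

-0.1 mOsm/kg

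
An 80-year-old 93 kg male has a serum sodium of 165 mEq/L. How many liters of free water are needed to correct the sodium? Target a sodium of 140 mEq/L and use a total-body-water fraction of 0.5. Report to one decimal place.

8.3 L

TBW = 0.5 · 93 = 46.5 L
Free water deficit = TBW · (Na/140 − 1)
= 46.5 · (165/140 − 1)
= 46.5 · 0.1786
= 8.3 L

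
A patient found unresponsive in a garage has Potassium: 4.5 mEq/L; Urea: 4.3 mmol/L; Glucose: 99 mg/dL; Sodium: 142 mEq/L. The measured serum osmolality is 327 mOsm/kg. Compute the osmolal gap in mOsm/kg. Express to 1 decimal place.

33.2 mOsm/kg

Calculated osmolality = 2·Na + glucose/18 + urea
= 2·142 + 99/18 + 4.3
= 284 + 5.50 + 4.30
= 293.8 mOsm/kg ≈ 293.8 mOsm/kg
Osmolar gap = measured − calculated = 327 − 293.8 = 33.2 mOsm/kg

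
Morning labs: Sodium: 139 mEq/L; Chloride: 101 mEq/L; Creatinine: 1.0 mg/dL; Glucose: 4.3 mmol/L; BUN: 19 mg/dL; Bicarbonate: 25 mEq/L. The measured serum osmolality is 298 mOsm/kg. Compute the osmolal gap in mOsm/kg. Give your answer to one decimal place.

8.9 mOsm/kg

Calculated osmolality = 2·Na + glucose + BUN/2.8
= 2·139 + 4.3 + 19/2.8
= 278 + 4.30 + 6.79
= 289.09 mOsm/kg ≈ 289.1 mOsm/kg
Osmolar gap = measured − calculated = 298 − 289.1 = 8.9 mOsm/kg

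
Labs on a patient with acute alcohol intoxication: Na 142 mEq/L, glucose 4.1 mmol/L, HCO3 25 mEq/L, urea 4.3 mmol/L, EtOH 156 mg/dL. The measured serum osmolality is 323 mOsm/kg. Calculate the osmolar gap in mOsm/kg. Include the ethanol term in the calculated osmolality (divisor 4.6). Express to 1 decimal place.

Calculated osmolality = 2·Na + glucose + urea + ethanol/4.6
= 2·142 + 4.1 + 4.3 + 156/4.6
= 284 + 4.10 + 4.30 + 33.91
= 326.31 mOsm/kg ≈ 326.3 mOsm/kg
Osmolar gap = measured − calculated = 323 − 326.3 = -3.3 mOsm/kg

-3.3 mOsm/kg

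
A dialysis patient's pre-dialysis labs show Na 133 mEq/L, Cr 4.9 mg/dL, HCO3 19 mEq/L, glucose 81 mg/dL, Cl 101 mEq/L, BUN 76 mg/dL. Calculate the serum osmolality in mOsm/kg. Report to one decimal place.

297.6 mOsm/kg

Calculated osmolality = 2·Na + glucose/18 + BUN/2.8
= 2·133 + 81/18 + 76/2.8
= 266 + 4.50 + 27.14
= 297.64 mOsm/kg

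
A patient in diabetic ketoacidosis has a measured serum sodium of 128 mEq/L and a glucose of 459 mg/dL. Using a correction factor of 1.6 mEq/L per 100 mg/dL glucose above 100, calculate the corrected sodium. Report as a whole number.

Corrected Na = measured Na + 1.6 · (glucose − 100)/100
= 128 + 1.6 · (459 − 100)/100
= 128 + 5.7
= 133.7 mEq/L

134 mEq/L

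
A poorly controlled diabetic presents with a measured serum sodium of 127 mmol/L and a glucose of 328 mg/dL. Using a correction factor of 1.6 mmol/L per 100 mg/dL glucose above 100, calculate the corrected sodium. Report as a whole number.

131 mmol/L

Corrected Na = measured Na + 1.6 · (glucose − 100)/100
= 127 + 1.6 · (328 − 100)/100
= 127 + 3.6
= 130.6 mmol/L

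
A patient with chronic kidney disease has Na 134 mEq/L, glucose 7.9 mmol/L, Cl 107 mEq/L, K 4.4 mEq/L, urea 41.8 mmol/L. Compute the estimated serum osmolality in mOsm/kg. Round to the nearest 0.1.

317.7 mOsm/kg

Calculated osmolality = 2·Na + glucose + urea
= 2·134 + 7.9 + 41.8
= 268 + 7.90 + 41.80
= 317.7 mOsm/kg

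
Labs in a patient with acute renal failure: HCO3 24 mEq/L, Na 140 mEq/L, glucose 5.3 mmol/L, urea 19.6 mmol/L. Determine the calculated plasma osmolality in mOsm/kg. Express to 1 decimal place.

304.9 mOsm/kg

Calculated osmolality = 2·Na + glucose + urea
= 2·140 + 5.3 + 19.6
= 280 + 5.30 + 19.60
= 304.9 mOsm/kg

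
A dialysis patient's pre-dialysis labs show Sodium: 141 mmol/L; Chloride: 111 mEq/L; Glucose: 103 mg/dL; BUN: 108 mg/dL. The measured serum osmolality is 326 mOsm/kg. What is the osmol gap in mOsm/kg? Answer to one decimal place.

Calculated osmolality = 2·Na + glucose/18 + BUN/2.8
= 2·141 + 103/18 + 108/2.8
= 282 + 5.72 + 38.57
= 326.29 mOsm/kg ≈ 326.3 mOsm/kg
Osmolar gap = measured − calculated = 326 − 326.3 = -0.3 mOsm/kg

-0.3 mOsm/kg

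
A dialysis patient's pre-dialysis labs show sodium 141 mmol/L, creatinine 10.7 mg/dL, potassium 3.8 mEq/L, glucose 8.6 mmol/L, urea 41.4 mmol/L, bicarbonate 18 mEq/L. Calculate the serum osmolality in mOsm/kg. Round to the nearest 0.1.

332.0 mOsm/kg

Calculated osmolality = 2·Na + glucose + urea
= 2·141 + 8.6 + 41.4
= 282 + 8.60 + 41.40
= 332 mOsm/kg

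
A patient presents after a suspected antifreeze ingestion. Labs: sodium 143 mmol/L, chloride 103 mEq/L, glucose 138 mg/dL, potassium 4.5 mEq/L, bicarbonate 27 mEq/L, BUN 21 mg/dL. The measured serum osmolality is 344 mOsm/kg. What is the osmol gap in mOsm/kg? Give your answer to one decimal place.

Calculated osmolality = 2·Na + glucose/18 + BUN/2.8
= 2·143 + 138/18 + 21/2.8
= 286 + 7.67 + 7.50
= 301.17 mOsm/kg ≈ 301.2 mOsm/kg
Osmolar gap = measured − calculated = 344 − 301.2 = 42.8 mOsm/kg

42.8 mOsm/kg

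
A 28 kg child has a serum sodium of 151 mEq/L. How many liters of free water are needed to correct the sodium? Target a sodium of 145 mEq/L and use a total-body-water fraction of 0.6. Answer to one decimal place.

0.7 L

TBW = 0.6 · 28 = 16.8 L
Free water deficit = TBW · (Na/145 − 1)
= 16.8 · (151/145 − 1)
= 16.8 · 0.0414
= 0.7 L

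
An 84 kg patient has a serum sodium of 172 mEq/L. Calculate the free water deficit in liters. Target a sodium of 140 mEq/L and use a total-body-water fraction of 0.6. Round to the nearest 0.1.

11.5 L

TBW = 0.6 · 84 = 50.4 L
Free water deficit = TBW · (Na/140 − 1)
= 50.4 · (172/140 − 1)
= 50.4 · 0.2286
= 11.52 L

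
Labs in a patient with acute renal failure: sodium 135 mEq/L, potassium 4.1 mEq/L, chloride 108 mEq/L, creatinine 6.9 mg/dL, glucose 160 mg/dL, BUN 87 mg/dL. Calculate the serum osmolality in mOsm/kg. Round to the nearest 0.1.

310.0 mOsm/kg

Calculated osmolality = 2·Na + glucose/18 + BUN/2.8
= 2·135 + 160/18 + 87/2.8
= 270 + 8.89 + 31.07
= 309.96 mOsm/kg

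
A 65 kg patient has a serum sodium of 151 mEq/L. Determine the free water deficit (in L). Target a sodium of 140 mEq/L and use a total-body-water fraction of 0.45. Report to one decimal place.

2.3 L

TBW = 0.45 · 65 = 29.25 L
Free water deficit = TBW · (Na/140 − 1)
= 29.25 · (151/140 − 1)
= 29.25 · 0.0786
= 2.3 L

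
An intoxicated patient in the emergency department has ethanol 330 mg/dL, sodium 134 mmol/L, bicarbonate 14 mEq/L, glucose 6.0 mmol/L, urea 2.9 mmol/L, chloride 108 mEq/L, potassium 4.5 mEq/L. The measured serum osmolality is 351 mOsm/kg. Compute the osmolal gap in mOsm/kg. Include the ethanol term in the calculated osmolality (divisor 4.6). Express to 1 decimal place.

Calculated osmolality = 2·Na + glucose + urea + ethanol/4.6
= 2·134 + 6 + 2.9 + 330/4.6
= 268 + 6 + 2.90 + 71.74
= 348.64 mOsm/kg ≈ 348.6 mOsm/kg
Osmolar gap = measured − calculated = 351 − 348.6 = 2.4 mOsm/kg

2.4 mOsm/kg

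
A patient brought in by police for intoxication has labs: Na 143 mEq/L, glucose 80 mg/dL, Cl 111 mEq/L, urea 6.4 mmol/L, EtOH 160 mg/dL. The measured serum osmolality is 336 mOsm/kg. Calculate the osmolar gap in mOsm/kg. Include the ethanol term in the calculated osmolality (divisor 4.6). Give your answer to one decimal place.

Calculated osmolality = 2·Na + glucose/18 + urea + ethanol/4.6
= 2·143 + 80/18 + 6.4 + 160/4.6
= 286 + 4.44 + 6.40 + 34.78
= 331.62 mOsm/kg ≈ 331.6 mOsm/kg
Osmolar gap = measured − calculated = 336 − 331.6 = 4.4 mOsm/kg

4.4 mOsm/kg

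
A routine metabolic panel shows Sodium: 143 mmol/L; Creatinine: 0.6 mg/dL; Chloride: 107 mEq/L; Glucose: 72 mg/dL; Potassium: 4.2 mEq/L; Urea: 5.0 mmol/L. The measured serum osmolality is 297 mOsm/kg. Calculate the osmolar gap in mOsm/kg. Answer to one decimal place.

Calculated osmolality = 2·Na + glucose/18 + urea
= 2·143 + 72/18 + 5
= 286 + 4 + 5
= 295 mOsm/kg ≈ 295.0 mOsm/kg
Osmolar gap = measured − calculated = 297 − 295.0 = 2.0 mOsm/kg

2.0 mOsm/kg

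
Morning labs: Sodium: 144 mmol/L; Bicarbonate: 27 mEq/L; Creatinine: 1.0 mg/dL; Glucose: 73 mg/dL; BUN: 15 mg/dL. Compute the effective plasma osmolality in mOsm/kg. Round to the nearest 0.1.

292.1 mOsm/kg

Effective osmolality excludes urea (freely permeant across cell membranes):
2·Na + glucose/18
= 2·144 + 73/18
= 288 + 4.06
= 292.06 mOsm/kg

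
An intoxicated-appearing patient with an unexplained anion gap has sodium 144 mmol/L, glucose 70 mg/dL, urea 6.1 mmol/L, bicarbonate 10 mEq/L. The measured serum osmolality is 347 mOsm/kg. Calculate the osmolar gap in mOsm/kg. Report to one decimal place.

49.0 mOsm/kg

Calculated osmolality = 2·Na + glucose/18 + urea
= 2·144 + 70/18 + 6.1
= 288 + 3.89 + 6.10
= 297.99 mOsm/kg ≈ 298.0 mOsm/kg
Osmolar gap = measured − calculated = 347 − 298.0 = 49.0 mOsm/kg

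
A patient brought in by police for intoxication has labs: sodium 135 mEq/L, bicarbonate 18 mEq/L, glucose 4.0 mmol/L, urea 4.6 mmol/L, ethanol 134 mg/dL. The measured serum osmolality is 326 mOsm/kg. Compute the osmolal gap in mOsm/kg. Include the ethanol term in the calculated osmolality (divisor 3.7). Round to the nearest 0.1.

11.2 mOsm/kg

Calculated osmolality = 2·Na + glucose + urea + ethanol/3.7
= 2·135 + 4 + 4.6 + 134/3.7
= 270 + 4 + 4.60 + 36.22
= 314.82 mOsm/kg ≈ 314.8 mOsm/kg
Osmolar gap = measured − calculated = 326 − 314.8 = 11.2 mOsm/kg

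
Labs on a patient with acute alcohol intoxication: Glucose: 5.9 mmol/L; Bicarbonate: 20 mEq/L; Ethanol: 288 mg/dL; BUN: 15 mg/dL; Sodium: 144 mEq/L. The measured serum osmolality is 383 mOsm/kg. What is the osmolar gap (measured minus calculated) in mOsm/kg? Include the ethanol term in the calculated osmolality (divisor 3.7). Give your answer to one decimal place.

5.9 mOsm/kg

Calculated osmolality = 2·Na + glucose + BUN/2.8 + ethanol/3.7
= 2·144 + 5.9 + 15/2.8 + 288/3.7
= 288 + 5.90 + 5.36 + 77.84
= 377.1 mOsm/kg ≈ 377.1 mOsm/kg
Osmolar gap = measured − calculated = 383 − 377.1 = 5.9 mOsm/kg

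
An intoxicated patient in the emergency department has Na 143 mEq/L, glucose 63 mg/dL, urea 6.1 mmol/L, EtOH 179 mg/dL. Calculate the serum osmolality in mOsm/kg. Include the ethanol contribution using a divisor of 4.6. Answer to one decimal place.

Calculated osmolality = 2·Na + glucose/18 + urea + ethanol/4.6
= 2·143 + 63/18 + 6.1 + 179/4.6
= 286 + 3.50 + 6.10 + 38.91
= 334.51 mOsm/kg

334.5 mOsm/kg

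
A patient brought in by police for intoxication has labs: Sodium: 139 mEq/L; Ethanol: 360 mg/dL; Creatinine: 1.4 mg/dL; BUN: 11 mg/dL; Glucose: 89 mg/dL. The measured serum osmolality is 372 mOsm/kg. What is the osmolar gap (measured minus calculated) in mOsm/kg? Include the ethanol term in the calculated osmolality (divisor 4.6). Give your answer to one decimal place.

Calculated osmolality = 2·Na + glucose/18 + BUN/2.8 + ethanol/4.6
= 2·139 + 89/18 + 11/2.8 + 360/4.6
= 278 + 4.94 + 3.93 + 78.26
= 365.13 mOsm/kg ≈ 365.1 mOsm/kg
Osmolar gap = measured − calculated = 372 − 365.1 = 6.9 mOsm/kg

6.9 mOsm/kg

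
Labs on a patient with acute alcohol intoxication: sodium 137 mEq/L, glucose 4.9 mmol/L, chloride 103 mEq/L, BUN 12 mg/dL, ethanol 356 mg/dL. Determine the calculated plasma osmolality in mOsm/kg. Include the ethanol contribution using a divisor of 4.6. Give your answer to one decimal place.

360.6 mOsm/kg

Calculated osmolality = 2·Na + glucose + BUN/2.8 + ethanol/4.6
= 2·137 + 4.9 + 12/2.8 + 356/4.6
= 274 + 4.90 + 4.29 + 77.39
= 360.58 mOsm/kg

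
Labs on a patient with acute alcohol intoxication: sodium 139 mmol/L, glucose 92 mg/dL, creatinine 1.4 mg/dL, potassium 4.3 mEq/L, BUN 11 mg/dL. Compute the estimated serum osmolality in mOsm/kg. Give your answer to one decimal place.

287.0 mOsm/kg

Calculated osmolality = 2·Na + glucose/18 + BUN/2.8
= 2·139 + 92/18 + 11/2.8
= 278 + 5.11 + 3.93
= 287.04 mOsm/kg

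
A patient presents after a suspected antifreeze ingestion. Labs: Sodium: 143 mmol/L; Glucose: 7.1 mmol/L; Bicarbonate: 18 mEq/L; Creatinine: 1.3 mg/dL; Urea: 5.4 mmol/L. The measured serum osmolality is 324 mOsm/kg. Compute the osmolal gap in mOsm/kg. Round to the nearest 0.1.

25.5 mOsm/kg

Calculated osmolality = 2·Na + glucose + urea
= 2·143 + 7.1 + 5.4
= 286 + 7.10 + 5.40
= 298.5 mOsm/kg ≈ 298.5 mOsm/kg
Osmolar gap = measured − calculated = 324 − 298.5 = 25.5 mOsm/kg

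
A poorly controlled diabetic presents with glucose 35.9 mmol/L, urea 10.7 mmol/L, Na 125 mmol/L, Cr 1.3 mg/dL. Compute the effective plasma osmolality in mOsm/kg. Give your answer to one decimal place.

285.9 mOsm/kg

Effective osmolality excludes urea (freely permeant across cell membranes):
2·Na + glucose
= 2·125 + 35.9
= 250 + 35.9
= 285.9 mOsm/kg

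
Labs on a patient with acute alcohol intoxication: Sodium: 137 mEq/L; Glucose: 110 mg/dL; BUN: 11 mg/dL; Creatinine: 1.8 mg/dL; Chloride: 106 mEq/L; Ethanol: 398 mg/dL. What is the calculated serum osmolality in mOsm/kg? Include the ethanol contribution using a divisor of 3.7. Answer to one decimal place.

Calculated osmolality = 2·Na + glucose/18 + BUN/2.8 + ethanol/3.7
= 2·137 + 110/18 + 11/2.8 + 398/3.7
= 274 + 6.11 + 3.93 + 107.57
= 391.61 mOsm/kg

391.6 mOsm/kg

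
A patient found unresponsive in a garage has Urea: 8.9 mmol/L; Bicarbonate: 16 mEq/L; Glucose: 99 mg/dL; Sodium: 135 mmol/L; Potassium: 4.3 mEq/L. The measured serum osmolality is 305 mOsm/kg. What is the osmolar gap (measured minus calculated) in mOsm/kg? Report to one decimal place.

20.6 mOsm/kg

Calculated osmolality = 2·Na + glucose/18 + urea
= 2·135 + 99/18 + 8.9
= 270 + 5.50 + 8.90
= 284.4 mOsm/kg ≈ 284.4 mOsm/kg
Osmolar gap = measured − calculated = 305 − 284.4 = 20.6 mOsm/kg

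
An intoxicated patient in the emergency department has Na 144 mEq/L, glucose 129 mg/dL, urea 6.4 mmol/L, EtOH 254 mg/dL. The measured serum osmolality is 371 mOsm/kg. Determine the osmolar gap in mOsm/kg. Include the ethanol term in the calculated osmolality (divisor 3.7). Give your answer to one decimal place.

Calculated osmolality = 2·Na + glucose/18 + urea + ethanol/3.7
= 2·144 + 129/18 + 6.4 + 254/3.7
= 288 + 7.17 + 6.40 + 68.65
= 370.22 mOsm/kg ≈ 370.2 mOsm/kg
Osmolar gap = measured − calculated = 371 − 370.2 = 0.8 mOsm/kg

0.8 mOsm/kg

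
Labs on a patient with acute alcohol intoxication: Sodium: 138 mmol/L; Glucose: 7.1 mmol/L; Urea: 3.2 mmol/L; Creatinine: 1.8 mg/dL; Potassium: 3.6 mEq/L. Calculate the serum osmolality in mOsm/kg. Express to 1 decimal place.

286.3 mOsm/kg

Calculated osmolality = 2·Na + glucose + urea
= 2·138 + 7.1 + 3.2
= 276 + 7.10 + 3.20
= 286.3 mOsm/kg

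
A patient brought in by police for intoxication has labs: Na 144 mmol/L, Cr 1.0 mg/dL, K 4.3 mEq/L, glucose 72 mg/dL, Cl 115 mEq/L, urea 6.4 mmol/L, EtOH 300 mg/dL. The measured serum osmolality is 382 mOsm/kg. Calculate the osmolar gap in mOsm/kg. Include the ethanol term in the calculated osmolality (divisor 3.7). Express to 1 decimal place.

Calculated osmolality = 2·Na + glucose/18 + urea + ethanol/3.7
= 2·144 + 72/18 + 6.4 + 300/3.7
= 288 + 4 + 6.40 + 81.08
= 379.48 mOsm/kg ≈ 379.5 mOsm/kg
Osmolar gap = measured − calculated = 382 − 379.5 = 2.5 mOsm/kg

2.5 mOsm/kg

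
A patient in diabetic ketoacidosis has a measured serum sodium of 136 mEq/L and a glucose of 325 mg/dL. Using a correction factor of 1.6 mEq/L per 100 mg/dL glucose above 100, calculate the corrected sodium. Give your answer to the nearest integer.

Corrected Na = measured Na + 1.6 · (glucose − 100)/100
= 136 + 1.6 · (325 − 100)/100
= 136 + 3.6
= 139.6 mEq/L

140 mEq/L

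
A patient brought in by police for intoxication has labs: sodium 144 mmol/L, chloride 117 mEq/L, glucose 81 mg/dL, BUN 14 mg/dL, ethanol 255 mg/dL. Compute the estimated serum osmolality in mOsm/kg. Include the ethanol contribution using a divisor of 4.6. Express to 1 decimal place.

352.9 mOsm/kg

Calculated osmolality = 2·Na + glucose/18 + BUN/2.8 + ethanol/4.6
= 2·144 + 81/18 + 14/2.8 + 255/4.6
= 288 + 4.50 + 5 + 55.43
= 352.93 mOsm/kg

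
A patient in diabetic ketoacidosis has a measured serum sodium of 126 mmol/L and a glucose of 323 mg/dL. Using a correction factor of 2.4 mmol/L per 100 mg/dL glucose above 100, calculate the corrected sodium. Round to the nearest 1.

Corrected Na = measured Na + 2.4 · (glucose − 100)/100
= 126 + 2.4 · (323 − 100)/100
= 126 + 5.4
= 131.4 mmol/L

131 mmol/L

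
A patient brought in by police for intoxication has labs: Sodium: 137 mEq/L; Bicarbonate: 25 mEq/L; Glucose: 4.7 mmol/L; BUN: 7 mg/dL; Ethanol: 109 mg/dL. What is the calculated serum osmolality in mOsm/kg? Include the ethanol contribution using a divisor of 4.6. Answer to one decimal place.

Calculated osmolality = 2·Na + glucose + BUN/2.8 + ethanol/4.6
= 2·137 + 4.7 + 7/2.8 + 109/4.6
= 274 + 4.70 + 2.50 + 23.70
= 304.9 mOsm/kg

304.9 mOsm/kg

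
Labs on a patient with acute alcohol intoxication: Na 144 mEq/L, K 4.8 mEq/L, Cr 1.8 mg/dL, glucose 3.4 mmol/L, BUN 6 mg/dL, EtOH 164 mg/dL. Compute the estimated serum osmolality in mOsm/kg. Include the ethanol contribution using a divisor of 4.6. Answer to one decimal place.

Calculated osmolality = 2·Na + glucose + BUN/2.8 + ethanol/4.6
= 2·144 + 3.4 + 6/2.8 + 164/4.6
= 288 + 3.40 + 2.14 + 35.65
= 329.19 mOsm/kg

329.2 mOsm/kg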